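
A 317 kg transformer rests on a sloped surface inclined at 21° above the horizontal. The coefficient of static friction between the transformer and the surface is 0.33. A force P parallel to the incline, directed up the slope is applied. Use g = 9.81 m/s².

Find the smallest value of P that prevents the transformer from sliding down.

P_min ≈ 156 N

The transformer tends to slide down (tan θ > μ_s), so at the point of impending slip friction acts up-slope at its limit: f = μ_s N.
P is parallel to the surface, so N = m g cos θ = 2900 N.
Along the incline: P + μ_s N = m g sin θ, so P = 1110 − 0.33×2900 = 156 N.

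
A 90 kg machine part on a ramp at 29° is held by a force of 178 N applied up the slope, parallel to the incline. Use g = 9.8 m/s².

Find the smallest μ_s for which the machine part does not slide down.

μ_s,min ≈ 0.324

N = m g cos θ = 771.4 N.
Friction must make up the shortfall along the incline: f = m g sin θ − P = 427.6 − 178 = 249.6 N.
At the threshold f = μ_s N, so μ_s,min = 249.6/771.4 = 0.324.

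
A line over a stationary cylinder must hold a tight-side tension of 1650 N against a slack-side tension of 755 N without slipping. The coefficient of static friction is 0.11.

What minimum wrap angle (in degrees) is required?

T₂/T₁ = e^{μβ} → β = ln(T₂/T₁)/μ.
β = ln(1650/755)/0.11 = 0.7818/0.11 = 7.107 rad.
In degrees: β = 7.107 × 180/π = 407°.

β_min ≈ 407°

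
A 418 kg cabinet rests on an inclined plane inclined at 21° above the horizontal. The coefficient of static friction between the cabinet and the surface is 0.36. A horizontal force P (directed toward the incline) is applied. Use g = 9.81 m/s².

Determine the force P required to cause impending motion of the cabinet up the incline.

At impending motion up the slope, friction acts down-slope at its limit: f = μ_s N.
Perpendicular to the incline: N = m g cos θ + P sin θ.
Along the incline: P cos θ = m g sin θ + μ_s N = m g sin θ + μ_s (m g cos θ + P sin θ).
Solving, P (cos θ − μ_s sin θ) = m g (sin θ + μ_s cos θ), so P = 418×9.81×(sin 21° + 0.36 cos 21°)/(cos 21° − 0.36 sin 21°) = 4100×0.6945/0.8046 = 3540 N.

P ≈ 3540 N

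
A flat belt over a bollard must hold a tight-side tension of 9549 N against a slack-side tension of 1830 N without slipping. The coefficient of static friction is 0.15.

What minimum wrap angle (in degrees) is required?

T₂/T₁ = e^{μβ} → β = ln(T₂/T₁)/μ.
β = ln(9549/1830)/0.15 = 1.652/0.15 = 11.01 rad.
In degrees: β = 11.01 × 180/π = 631°.

β_min ≈ 631°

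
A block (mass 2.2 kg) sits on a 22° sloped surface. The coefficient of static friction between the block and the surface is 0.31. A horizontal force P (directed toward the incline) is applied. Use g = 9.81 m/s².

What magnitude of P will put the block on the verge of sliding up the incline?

At impending motion up the slope, friction acts down-slope at its limit: f = μ_s N.
Perpendicular to the incline: N = m g cos θ + P sin θ.
Along the incline: P cos θ = m g sin θ + μ_s N = m g sin θ + μ_s (m g cos θ + P sin θ).
Solving, P (cos θ − μ_s sin θ) = m g (sin θ + μ_s cos θ), so P = 2.2×9.81×(sin 22° + 0.31 cos 22°)/(cos 22° − 0.31 sin 22°) = 21.6×0.662/0.8111 = 17.6 N.

P ≈ 17.6 N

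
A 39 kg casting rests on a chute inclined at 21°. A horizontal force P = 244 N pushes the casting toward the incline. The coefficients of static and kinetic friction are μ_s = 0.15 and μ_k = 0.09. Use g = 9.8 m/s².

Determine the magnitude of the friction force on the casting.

f ≈ 40 N (down the incline)

Resolve perpendicular to the incline: N = m g cos θ + P sin θ = 39×9.8×cos 21° + 244×sin 21° = 444.3 N.
Parallel to the incline: P cos θ − m g sin θ = 227.8 − 137 = 90.83 N; the friction needed to balance this is 90.83 N acting down the slope.
The limit of static friction is μ_s N = 66.64 N.
The required 90.83 N exceeds the static limit, so the casting slides up-slope and f = μ_k N = 0.09×444.3 = 40 N.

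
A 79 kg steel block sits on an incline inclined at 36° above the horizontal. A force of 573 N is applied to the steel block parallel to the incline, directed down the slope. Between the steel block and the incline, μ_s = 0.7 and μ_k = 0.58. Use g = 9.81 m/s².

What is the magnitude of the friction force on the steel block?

f ≈ 364 N (up the incline)

Normal force: N = m g cos θ = 79 × 9.81 × cos 36° = 627 N.
Parallel to the incline, ΣF = 0 gives f = m g sin θ + P = 455.5 + 573 = 1029 N (up-slope positive).
Maximum static friction available: μ_s N = 0.7 × 627 = 438.9 N.
|1029| exceeds 438.9 N, so the steel block slips down-slope; friction is kinetic, f = μ_k N = 0.58×627 = 364 N.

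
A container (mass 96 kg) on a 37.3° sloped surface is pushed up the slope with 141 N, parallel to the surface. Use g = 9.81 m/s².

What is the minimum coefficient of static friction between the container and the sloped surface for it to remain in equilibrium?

μ_s,min ≈ 0.574

N = m g cos θ = 749.1 N.
Friction must make up the shortfall along the incline: f = m g sin θ − P = 570.7 − 141 = 429.7 N.
At the threshold f = μ_s N, so μ_s,min = 429.7/749.1 = 0.574.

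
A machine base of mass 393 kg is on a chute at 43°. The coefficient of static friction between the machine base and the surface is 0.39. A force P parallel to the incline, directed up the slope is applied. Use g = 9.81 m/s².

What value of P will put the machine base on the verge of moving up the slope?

P ≈ 3730 N

At impending motion up the slope, friction acts down-slope at its limit: f = μ_s N.
P is parallel to the surface, so N = m g cos θ = 2820 N.
Along the incline: P = m g sin θ + μ_s N = 2630 + 0.39×2820 = 3730 N.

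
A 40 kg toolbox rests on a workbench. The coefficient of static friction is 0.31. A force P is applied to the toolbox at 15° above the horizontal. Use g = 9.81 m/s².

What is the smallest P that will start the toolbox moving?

N = m g − P sin α (the pull lifts the toolbox).
At impending slip, P cos α = μ_s N = μ_s (m g − P sin α).
Solving: P (cos α + μ_s sin α) = μ_s m g → P = 0.31×392/(cos 15° + 0.31 sin 15°) = 122/1.046 = 116 N.

P ≈ 116 N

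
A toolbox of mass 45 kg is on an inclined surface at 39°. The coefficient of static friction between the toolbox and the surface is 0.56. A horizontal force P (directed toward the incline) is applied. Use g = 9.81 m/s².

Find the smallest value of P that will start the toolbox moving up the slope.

At impending motion up the slope, friction acts down-slope at its limit: f = μ_s N.
Perpendicular to the incline: N = m g cos θ + P sin θ.
Along the incline: P cos θ = m g sin θ + μ_s N = m g sin θ + μ_s (m g cos θ + P sin θ).
Solving, P (cos θ − μ_s sin θ) = m g (sin θ + μ_s cos θ), so P = 45×9.81×(sin 39° + 0.56 cos 39°)/(cos 39° − 0.56 sin 39°) = 441×1.065/0.4247 = 1110 N.

P ≈ 1110 N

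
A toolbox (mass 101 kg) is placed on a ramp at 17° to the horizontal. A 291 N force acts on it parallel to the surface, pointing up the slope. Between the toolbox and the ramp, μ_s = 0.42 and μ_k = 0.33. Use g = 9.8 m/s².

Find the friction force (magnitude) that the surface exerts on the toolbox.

Perpendicular to the surface, N = m g cos θ = 101·9.8·cos 17° = 946.6 N.
The friction needed for equilibrium is m g sin θ − P = 289.4 − 291 = -1.61 N, measured positive up-slope.
Maximum static friction available: μ_s N = 0.42 × 946.6 = 397.6 N.
Since |-1.61| ≤ 397.6 N, static friction is sufficient; f equals the required value, not μ_s N.

f ≈ 1.61 N (down the incline)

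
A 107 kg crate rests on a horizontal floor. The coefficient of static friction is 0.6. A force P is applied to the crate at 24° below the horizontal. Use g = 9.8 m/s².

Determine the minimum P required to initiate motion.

N = m g + P sin α (the push presses the crate into the horizontal floor).
At impending slip, P cos α = μ_s N = μ_s (m g + P sin α).
Solving: P (cos α − μ_s sin α) = μ_s m g → P = 0.6×1050/(cos 24° − 0.6 sin 24°) = 629/0.6695 = 940 N.

P ≈ 940 N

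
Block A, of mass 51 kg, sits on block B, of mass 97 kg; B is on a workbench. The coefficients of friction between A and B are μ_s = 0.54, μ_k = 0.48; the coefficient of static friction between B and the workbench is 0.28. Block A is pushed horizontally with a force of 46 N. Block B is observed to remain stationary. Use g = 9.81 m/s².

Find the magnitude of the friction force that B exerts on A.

f ≈ 46 N

The normal force B exerts on A is simply A's weight, N₁ = 500.3 N.
So the A–B interface can sustain at most μ_s N₁ = 270.2 N of static friction.
P = 46 N is within that limit, so A and B move together (both at rest); the A–B friction is simply f₁ = P = 46 N.
B experiences an equal 46 N forward from A (third law). B is in equilibrium, so the floor supplies f₂ = 46 N of static friction (limit μ_s(m_A+m_B)g = 406.5 N, not exceeded).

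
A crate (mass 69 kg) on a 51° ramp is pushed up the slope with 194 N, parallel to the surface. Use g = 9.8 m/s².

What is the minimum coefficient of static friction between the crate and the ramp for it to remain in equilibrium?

N = m g cos θ = 425.5 N.
Friction must make up the shortfall along the incline: f = m g sin θ − P = 525.5 − 194 = 331.5 N.
At the threshold f = μ_s N, so μ_s,min = 331.5/425.5 = 0.779.

μ_s,min ≈ 0.779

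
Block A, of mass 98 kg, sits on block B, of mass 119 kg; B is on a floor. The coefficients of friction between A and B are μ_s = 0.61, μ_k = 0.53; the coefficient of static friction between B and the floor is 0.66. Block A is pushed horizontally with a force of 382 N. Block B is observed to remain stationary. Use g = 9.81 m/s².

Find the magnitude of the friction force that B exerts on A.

f ≈ 382 N

Normal force at the A–B interface: N₁ = m_A g = 961.4 N.
So the A–B interface can sustain at most μ_s N₁ = 586.4 N of static friction.
Since P = 382 N ≤ 586.4 N, A does not slip on B; friction on A equals P = 382 N.
B experiences an equal 382 N forward from A (third law). B is in equilibrium, so the floor supplies f₂ = 382 N of static friction (limit μ_s(m_A+m_B)g = 1405 N, not exceeded).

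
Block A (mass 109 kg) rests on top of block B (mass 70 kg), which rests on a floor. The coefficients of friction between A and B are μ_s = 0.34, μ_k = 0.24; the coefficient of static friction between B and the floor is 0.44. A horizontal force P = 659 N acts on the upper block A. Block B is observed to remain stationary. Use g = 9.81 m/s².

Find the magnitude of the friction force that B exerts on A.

Between the blocks, N₁ = m_A g = 1069 N.
So the A–B interface can sustain at most μ_s N₁ = 363.6 N of static friction.
Since P = 659 N > 363.6 N, A slides on B; the A–B friction is kinetic: f₁ = μ_k N₁ = 0.24×1069 = 257 N.
By Newton's third law B feels 257 N forward from A. With B stationary, the floor's static friction on B balances it: f₂ = 257 N (well within μ_s(m_A+m_B)g = 772.6 N).

f ≈ 257 N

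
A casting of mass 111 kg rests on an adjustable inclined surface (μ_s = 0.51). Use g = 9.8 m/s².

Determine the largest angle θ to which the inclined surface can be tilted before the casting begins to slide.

θ_max ≈ 27°

At the slip threshold, m g sin θ = μ_s · m g cos θ, so tan θ = μ_s.
θ_max = arctan(0.51) = 27°.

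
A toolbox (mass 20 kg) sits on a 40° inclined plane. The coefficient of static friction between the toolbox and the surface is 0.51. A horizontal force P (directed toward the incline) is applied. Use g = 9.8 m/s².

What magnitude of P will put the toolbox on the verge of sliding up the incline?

P ≈ 462 N

At impending motion up the slope, friction acts down-slope at its limit: f = μ_s N.
Perpendicular to the incline: N = m g cos θ + P sin θ.
Along the incline: P cos θ = m g sin θ + μ_s N = m g sin θ + μ_s (m g cos θ + P sin θ).
Solving, P (cos θ − μ_s sin θ) = m g (sin θ + μ_s cos θ), so P = 20×9.8×(sin 40° + 0.51 cos 40°)/(cos 40° − 0.51 sin 40°) = 196×1.033/0.4382 = 462 N.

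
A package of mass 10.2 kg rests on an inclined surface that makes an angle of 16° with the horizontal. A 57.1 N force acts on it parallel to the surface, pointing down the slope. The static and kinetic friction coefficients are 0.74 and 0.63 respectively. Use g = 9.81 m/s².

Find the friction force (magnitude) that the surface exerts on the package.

f ≈ 60.6 N (up the incline)

The normal reaction is N = m g cos θ = 96.19 N.
The friction needed for equilibrium is m g sin θ + P = 27.58 + 57.1 = 84.68 N, measured positive up-slope.
Static friction can supply at most μ_s N = 71.18 N.
Since |84.68| > 71.18 N, static friction cannot hold it; the package slides down the incline and kinetic friction applies: f = μ_k N = 0.63 × 96.19 = 60.6 N.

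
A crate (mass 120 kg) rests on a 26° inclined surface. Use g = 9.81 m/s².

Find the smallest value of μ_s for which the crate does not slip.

At the slip threshold m g sin θ = μ_s m g cos θ, so μ_s,min = tan θ.
μ_s,min = tan 26° = 0.488.

μ_s,min ≈ 0.488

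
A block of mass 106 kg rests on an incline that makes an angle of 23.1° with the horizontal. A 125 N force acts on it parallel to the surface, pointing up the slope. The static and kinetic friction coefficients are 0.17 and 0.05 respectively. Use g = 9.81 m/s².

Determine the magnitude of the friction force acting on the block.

Normal force: N = m g cos θ = 106 × 9.81 × cos 23.1° = 956.5 N.
The friction needed for equilibrium is m g sin θ − P = 408 − 125 = 283 N, measured positive up-slope.
The static-friction ceiling is μ_s N = 0.17 × 956.5 = 162.6 N.
Since |283| > 162.6 N, static friction cannot hold it; the block slides down the incline and kinetic friction applies: f = μ_k N = 0.05 × 956.5 = 47.8 N.

f ≈ 47.8 N (up the incline)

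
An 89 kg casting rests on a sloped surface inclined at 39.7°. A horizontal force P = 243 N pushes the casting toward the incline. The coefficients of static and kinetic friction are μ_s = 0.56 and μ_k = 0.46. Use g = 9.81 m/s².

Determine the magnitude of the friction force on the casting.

f ≈ 371 N (up the incline)

Normal direction: N = m g cos θ + P sin θ = 827 N.
Parallel to the incline: P cos θ − m g sin θ = 187 − 557.7 = -370.7 N; the friction needed to balance this is 370.7 N acting up the slope.
Maximum static friction: μ_s N = 0.56 × 827 = 463.1 N.
Since 370.7 N is within the 463.1 N limit, the casting stays put and friction is exactly 371 N.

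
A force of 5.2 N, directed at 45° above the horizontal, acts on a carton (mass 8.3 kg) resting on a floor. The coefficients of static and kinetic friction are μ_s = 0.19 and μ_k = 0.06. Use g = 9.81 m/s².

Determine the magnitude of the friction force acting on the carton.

N = m g − P sin α = 81.42 − 5.2×sin 45° = 77.75 N.
The horizontal driving force is P cos α = 3.677 N, so equilibrium needs friction f = 3.677 N.
The static-friction limit is μ_s N = 14.77 N.
3.677 ≤ 14.77 N → static; friction equals the required 3.68 N.

f ≈ 3.68 N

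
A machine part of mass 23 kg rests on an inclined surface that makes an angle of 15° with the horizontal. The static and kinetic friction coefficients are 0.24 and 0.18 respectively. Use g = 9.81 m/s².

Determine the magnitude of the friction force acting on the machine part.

f ≈ 39.2 N (up the incline)

Normal force: N = m g cos θ = 23 × 9.81 × cos 15° = 217.9 N.
For equilibrium along the incline, friction must balance the weight component: f = m g sin θ = 58.4 N up the slope.
The static-friction ceiling is μ_s N = 0.24 × 217.9 = 52.31 N.
|58.4| exceeds 52.31 N, so the machine part slips down-slope; friction is kinetic, f = μ_k N = 0.18×217.9 = 39.2 N.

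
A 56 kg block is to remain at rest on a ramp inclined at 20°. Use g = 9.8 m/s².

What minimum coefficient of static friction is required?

μ_s,min ≈ 0.364

At the slip threshold m g sin θ = μ_s m g cos θ, so μ_s,min = tan θ.
μ_s,min = tan 20° = 0.364.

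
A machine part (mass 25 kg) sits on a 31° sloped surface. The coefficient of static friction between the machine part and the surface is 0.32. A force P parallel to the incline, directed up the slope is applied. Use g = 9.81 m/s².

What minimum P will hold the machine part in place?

The machine part tends to slide down (tan θ > μ_s), so at the point of impending slip friction acts up-slope at its limit: f = μ_s N.
P is parallel to the surface, so N = m g cos θ = 210 N.
Along the incline: P + μ_s N = m g sin θ, so P = 126 − 0.32×210 = 59 N.

P_min ≈ 59 N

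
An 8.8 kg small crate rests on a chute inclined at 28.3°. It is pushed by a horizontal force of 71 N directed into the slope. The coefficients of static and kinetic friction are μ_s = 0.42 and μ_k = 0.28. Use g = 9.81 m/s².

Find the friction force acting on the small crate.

f ≈ 21.6 N (down the incline)

Resolve perpendicular to the incline: N = m g cos θ + P sin θ = 8.8×9.81×cos 28.3° + 71×sin 28.3° = 109.7 N.
Along the incline, the net driving force (taking up-slope positive) is P cos θ − m g sin θ = 62.51 − 40.93 = 21.59 N, so equilibrium requires friction f = -21.59 N (down-slope).
Maximum static friction: μ_s N = 0.42 × 109.7 = 46.06 N.
|f_req| = 21.59 ≤ 46.06 N → the small crate is in equilibrium; friction equals the required value.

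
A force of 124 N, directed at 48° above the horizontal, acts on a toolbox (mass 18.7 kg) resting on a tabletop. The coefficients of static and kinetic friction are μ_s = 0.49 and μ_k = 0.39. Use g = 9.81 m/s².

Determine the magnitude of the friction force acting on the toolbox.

f ≈ 35.6 N

Vertical equilibrium gives N = m g − P sin α = 91.3 N.
For equilibrium, f = P cos α = 124×cos 48° = 82.97 N.
The static-friction limit is μ_s N = 44.74 N.
82.97 > 44.74 N → the toolbox slides; f = μ_k N = 0.39×91.3 = 35.6 N.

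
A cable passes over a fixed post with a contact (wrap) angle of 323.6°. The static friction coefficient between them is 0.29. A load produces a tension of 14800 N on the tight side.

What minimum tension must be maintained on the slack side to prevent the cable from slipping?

T_min ≈ 2880 N

Capstan equation at impending slip: T_tight/T_slack = e^{μβ}.
β = 323.6° = 5.648 rad; e^{μβ} = e^{0.29×5.648} = 5.144.
T_slack = T_tight / e^{μβ} = 14800 / 5.144 = 2880 N.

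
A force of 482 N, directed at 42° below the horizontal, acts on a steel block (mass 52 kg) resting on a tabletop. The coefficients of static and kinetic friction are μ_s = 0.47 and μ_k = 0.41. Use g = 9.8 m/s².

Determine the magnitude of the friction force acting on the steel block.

f ≈ 358 N

N = m g + P sin α = 509.6 + 482×sin 42° = 832.1 N.
The horizontal driving force is P cos α = 358.2 N, so equilibrium needs friction f = 358.2 N.
The static-friction limit is μ_s N = 391.1 N.
Since 358.2 N does not exceed the limit, the steel block stays at rest and f = 358 N.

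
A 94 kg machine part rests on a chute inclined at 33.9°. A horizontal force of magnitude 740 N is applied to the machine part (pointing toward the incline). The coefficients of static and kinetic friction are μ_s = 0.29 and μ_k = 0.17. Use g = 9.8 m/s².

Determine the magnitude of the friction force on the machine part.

Resolve perpendicular to the incline: N = m g cos θ + P sin θ = 94×9.8×cos 33.9° + 740×sin 33.9° = 1177 N.
Along the incline, the net driving force (taking up-slope positive) is P cos θ − m g sin θ = 614.2 − 513.8 = 100.4 N, so equilibrium requires friction f = -100.4 N (down-slope).
The limit of static friction is μ_s N = 341.4 N.
|f_req| = 100.4 ≤ 341.4 N → the machine part is in equilibrium; friction equals the required value.

f ≈ 100 N (down the incline)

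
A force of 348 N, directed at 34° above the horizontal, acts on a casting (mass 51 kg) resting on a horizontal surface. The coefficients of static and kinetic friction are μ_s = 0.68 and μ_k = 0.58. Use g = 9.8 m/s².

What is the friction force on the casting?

f ≈ 177 N

N = m g − P sin α = 499.8 − 348×sin 34° = 305.2 N.
Horizontally, friction must balance P cos α = 288.5 N.
μ_s N = 0.68 × 305.2 = 207.5 N.
The required friction exceeds μ_s N, so the casting moves and f = μ_k N = 177 N.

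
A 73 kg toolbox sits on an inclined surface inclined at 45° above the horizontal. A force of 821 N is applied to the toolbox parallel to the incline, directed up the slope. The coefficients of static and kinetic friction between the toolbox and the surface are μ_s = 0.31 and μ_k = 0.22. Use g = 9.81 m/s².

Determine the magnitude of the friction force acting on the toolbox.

f ≈ 111 N (down the incline)

The normal reaction is N = m g cos θ = 506.4 N.
The friction needed for equilibrium is m g sin θ − P = 506.4 − 821 = -314.6 N, measured positive up-slope.
Maximum static friction available: μ_s N = 0.31 × 506.4 = 157 N.
Since |-314.6| > 157 N, static friction cannot hold it; the toolbox slides up the incline and kinetic friction applies: f = μ_k N = 0.22 × 506.4 = 111 N.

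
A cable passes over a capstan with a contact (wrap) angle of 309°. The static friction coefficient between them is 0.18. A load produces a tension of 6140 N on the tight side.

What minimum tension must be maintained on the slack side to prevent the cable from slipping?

T_min ≈ 2330 N

Capstan equation at impending slip: T_tight/T_slack = e^{μβ}.
β = 309° = 5.393 rad; e^{μβ} = e^{0.18×5.393} = 2.64.
T_slack = T_tight / e^{μβ} = 6140 / 2.64 = 2330 N.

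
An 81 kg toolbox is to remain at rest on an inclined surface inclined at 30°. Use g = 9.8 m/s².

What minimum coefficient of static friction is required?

At the slip threshold m g sin θ = μ_s m g cos θ, so μ_s,min = tan θ.
μ_s,min = tan 30° = 0.577.

μ_s,min ≈ 0.577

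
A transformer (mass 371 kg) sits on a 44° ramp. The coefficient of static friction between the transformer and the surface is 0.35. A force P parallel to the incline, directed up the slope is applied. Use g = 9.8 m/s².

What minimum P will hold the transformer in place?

The transformer tends to slide down (tan θ > μ_s), so at the point of impending slip friction acts up-slope at its limit: f = μ_s N.
P is parallel to the surface, so N = m g cos θ = 2620 N.
Along the incline: P + μ_s N = m g sin θ, so P = 2530 − 0.35×2620 = 1610 N.

P_min ≈ 1610 N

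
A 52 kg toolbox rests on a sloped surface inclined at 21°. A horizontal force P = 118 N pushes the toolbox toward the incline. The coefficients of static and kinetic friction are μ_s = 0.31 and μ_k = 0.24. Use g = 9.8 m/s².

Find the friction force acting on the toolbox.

f ≈ 72.5 N (up the incline)

Resolve perpendicular to the incline: N = m g cos θ + P sin θ = 52×9.8×cos 21° + 118×sin 21° = 518 N.
Parallel to the incline: P cos θ − m g sin θ = 110.2 − 182.6 = -72.46 N; the friction needed to balance this is 72.46 N acting up the slope.
The limit of static friction is μ_s N = 160.6 N.
Since 72.46 N is within the 160.6 N limit, the toolbox stays put and friction is exactly 72.5 N.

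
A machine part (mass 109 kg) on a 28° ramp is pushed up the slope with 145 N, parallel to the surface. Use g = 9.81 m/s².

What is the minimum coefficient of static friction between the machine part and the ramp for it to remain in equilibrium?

μ_s,min ≈ 0.378

N = m g cos θ = 944.1 N.
Friction must make up the shortfall along the incline: f = m g sin θ − P = 502 − 145 = 357 N.
At the threshold f = μ_s N, so μ_s,min = 357/944.1 = 0.378.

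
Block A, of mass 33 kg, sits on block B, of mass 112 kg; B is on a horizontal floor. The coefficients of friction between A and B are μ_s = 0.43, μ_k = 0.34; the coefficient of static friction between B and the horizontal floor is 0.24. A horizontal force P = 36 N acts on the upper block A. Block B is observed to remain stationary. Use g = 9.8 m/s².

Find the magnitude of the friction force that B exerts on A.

f ≈ 36 N

Between the blocks, N₁ = m_A g = 323.4 N.
Maximum static friction on A from B: μ_s N₁ = 0.43×323.4 = 139.1 N.
P = 36 N is within that limit, so A and B move together (both at rest); the A–B friction is simply f₁ = P = 36 N.
B experiences an equal 36 N forward from A (third law). B is in equilibrium, so the floor supplies f₂ = 36 N of static friction (limit μ_s(m_A+m_B)g = 341 N, not exceeded).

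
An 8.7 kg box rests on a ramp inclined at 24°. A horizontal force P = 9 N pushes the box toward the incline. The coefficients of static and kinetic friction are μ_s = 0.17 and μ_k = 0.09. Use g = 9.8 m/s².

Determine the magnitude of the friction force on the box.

Resolve perpendicular to the incline: N = m g cos θ + P sin θ = 8.7×9.8×cos 24° + 9×sin 24° = 81.55 N.
Along the incline, the net driving force (taking up-slope positive) is P cos θ − m g sin θ = 8.222 − 34.68 = -26.46 N, so equilibrium requires friction f = 26.46 N (up-slope).
The limit of static friction is μ_s N = 13.86 N.
|f_req| = 26.46 > 13.86 N → the box slides down the incline; f = μ_k N = 0.09 × 81.55 = 7.34 N.

f ≈ 7.34 N (up the incline)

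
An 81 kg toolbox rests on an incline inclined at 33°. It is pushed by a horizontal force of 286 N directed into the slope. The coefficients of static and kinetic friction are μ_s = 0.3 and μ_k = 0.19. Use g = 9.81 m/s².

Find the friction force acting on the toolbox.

Resolve perpendicular to the incline: N = m g cos θ + P sin θ = 81×9.81×cos 33° + 286×sin 33° = 822.2 N.
Along the incline, the net driving force (taking up-slope positive) is P cos θ − m g sin θ = 239.9 − 432.8 = -192.9 N, so equilibrium requires friction f = 192.9 N (up-slope).
The limit of static friction is μ_s N = 246.7 N.
|f_req| = 192.9 ≤ 246.7 N → the toolbox is in equilibrium; friction equals the required value.

f ≈ 193 N (up the incline)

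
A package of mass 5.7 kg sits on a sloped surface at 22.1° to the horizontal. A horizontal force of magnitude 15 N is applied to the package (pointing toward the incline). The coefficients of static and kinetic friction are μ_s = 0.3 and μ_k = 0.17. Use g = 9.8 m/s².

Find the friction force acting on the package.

Normal direction: N = m g cos θ + P sin θ = 57.4 N.
Along the incline, the net driving force (taking up-slope positive) is P cos θ − m g sin θ = 13.9 − 21.02 = -7.118 N, so equilibrium requires friction f = 7.118 N (up-slope).
The limit of static friction is μ_s N = 17.22 N.
Since 7.118 N is within the 17.22 N limit, the package stays put and friction is exactly 7.12 N.

f ≈ 7.12 N (up the incline)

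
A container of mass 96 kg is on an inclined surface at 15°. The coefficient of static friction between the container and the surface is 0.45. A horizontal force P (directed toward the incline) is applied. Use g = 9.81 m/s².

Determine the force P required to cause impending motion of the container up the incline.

P ≈ 769 N

At impending motion up the slope, friction acts down-slope at its limit: f = μ_s N.
Perpendicular to the incline: N = m g cos θ + P sin θ.
Along the incline: P cos θ = m g sin θ + μ_s N = m g sin θ + μ_s (m g cos θ + P sin θ).
Solving, P (cos θ − μ_s sin θ) = m g (sin θ + μ_s cos θ), so P = 96×9.81×(sin 15° + 0.45 cos 15°)/(cos 15° − 0.45 sin 15°) = 942×0.6935/0.8495 = 769 N.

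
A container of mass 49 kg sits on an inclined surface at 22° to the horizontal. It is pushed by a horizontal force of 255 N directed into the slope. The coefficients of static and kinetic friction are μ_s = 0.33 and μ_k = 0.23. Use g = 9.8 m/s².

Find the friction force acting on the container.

f ≈ 56.5 N (down the incline)

Normal direction: N = m g cos θ + P sin θ = 540.8 N.
Along the incline, the net driving force (taking up-slope positive) is P cos θ − m g sin θ = 236.4 − 179.9 = 56.55 N, so equilibrium requires friction f = -56.55 N (down-slope).
Maximum static friction: μ_s N = 0.33 × 540.8 = 178.5 N.
|f_req| = 56.55 ≤ 178.5 N → the container is in equilibrium; friction equals the required value.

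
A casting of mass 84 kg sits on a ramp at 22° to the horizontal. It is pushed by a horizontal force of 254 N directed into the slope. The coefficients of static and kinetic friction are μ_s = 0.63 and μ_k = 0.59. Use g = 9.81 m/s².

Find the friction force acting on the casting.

f ≈ 73.2 N (up the incline)

Resolve perpendicular to the incline: N = m g cos θ + P sin θ = 84×9.81×cos 22° + 254×sin 22° = 859.2 N.
Along the incline, the net driving force (taking up-slope positive) is P cos θ − m g sin θ = 235.5 − 308.7 = -73.19 N, so equilibrium requires friction f = 73.19 N (up-slope).
Maximum static friction: μ_s N = 0.63 × 859.2 = 541.3 N.
|f_req| = 73.19 ≤ 541.3 N → the casting is in equilibrium; friction equals the required value.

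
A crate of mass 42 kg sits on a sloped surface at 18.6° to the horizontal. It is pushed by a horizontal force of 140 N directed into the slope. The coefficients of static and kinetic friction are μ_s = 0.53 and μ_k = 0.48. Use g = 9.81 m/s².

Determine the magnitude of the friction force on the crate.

f ≈ 1.27 N (down the incline)

The horizontal push has a component P sin θ into the surface, so N = m g cos θ + P sin θ = 390.5 + 44.65 = 435.2 N.
Along the incline, the net driving force (taking up-slope positive) is P cos θ − m g sin θ = 132.7 − 131.4 = 1.27 N, so equilibrium requires friction f = -1.27 N (down-slope).
Maximum static friction: μ_s N = 0.53 × 435.2 = 230.6 N.
Since 1.27 N is within the 230.6 N limit, the crate stays put and friction is exactly 1.27 N.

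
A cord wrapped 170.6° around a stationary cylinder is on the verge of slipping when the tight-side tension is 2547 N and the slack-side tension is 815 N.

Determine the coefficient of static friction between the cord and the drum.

μ ≈ 0.383

T₂/T₁ = e^{μβ} → μ = ln(T₂/T₁)/β.
β = 170.6° = 2.978 rad.
μ = ln(2547/815)/2.978 = ln(3.125)/2.978 = 0.383.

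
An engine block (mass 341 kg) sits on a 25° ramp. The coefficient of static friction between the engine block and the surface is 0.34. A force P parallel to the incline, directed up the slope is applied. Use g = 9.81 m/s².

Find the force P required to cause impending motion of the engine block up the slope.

P ≈ 2440 N

At impending motion up the slope, friction acts down-slope at its limit: f = μ_s N.
P is parallel to the surface, so N = m g cos θ = 3030 N.
Along the incline: P = m g sin θ + μ_s N = 1410 + 0.34×3030 = 2440 N.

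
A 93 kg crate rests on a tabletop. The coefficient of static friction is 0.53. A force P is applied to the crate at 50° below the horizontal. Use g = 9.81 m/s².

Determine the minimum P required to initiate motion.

N = m g + P sin α (the push presses the crate into the tabletop).
At impending slip, P cos α = μ_s N = μ_s (m g + P sin α).
Solving: P (cos α − μ_s sin α) = μ_s m g → P = 0.53×912/(cos 50° − 0.53 sin 50°) = 484/0.2368 = 2040 N.

P ≈ 2040 N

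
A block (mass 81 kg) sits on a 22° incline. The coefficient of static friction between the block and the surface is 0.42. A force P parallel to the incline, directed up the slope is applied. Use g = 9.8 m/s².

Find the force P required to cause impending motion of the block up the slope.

At impending motion up the slope, friction acts down-slope at its limit: f = μ_s N.
P is parallel to the surface, so N = m g cos θ = 736 N.
Along the incline: P = m g sin θ + μ_s N = 297 + 0.42×736 = 606 N.

P ≈ 606 N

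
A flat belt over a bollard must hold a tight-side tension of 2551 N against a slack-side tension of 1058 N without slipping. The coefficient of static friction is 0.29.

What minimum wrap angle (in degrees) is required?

T₂/T₁ = e^{μβ} → β = ln(T₂/T₁)/μ.
β = ln(2551/1058)/0.29 = 0.8801/0.29 = 3.035 rad.
In degrees: β = 3.035 × 180/π = 174°.

β_min ≈ 174°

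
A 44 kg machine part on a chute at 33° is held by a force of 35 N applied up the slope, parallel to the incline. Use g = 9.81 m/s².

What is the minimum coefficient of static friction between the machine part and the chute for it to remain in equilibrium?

N = m g cos θ = 362 N.
Friction must make up the shortfall along the incline: f = m g sin θ − P = 235.1 − 35 = 200.1 N.
At the threshold f = μ_s N, so μ_s,min = 200.1/362 = 0.553.

μ_s,min ≈ 0.553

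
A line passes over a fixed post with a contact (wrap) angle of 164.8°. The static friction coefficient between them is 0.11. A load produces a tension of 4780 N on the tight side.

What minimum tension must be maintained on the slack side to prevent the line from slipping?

T_min ≈ 3480 N

Capstan equation at impending slip: T_tight/T_slack = e^{μβ}.
β = 164.8° = 2.876 rad; e^{μβ} = e^{0.11×2.876} = 1.372.
T_slack = T_tight / e^{μβ} = 4780 / 1.372 = 3480 N.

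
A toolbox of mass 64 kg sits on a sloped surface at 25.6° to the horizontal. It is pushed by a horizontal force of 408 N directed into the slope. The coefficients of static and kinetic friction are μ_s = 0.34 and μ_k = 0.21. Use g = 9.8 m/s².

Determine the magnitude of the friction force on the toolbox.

f ≈ 96.9 N (down the incline)

Resolve perpendicular to the incline: N = m g cos θ + P sin θ = 64×9.8×cos 25.6° + 408×sin 25.6° = 741.9 N.
Parallel to the incline: P cos θ − m g sin θ = 367.9 − 271 = 96.94 N; the friction needed to balance this is 96.94 N acting down the slope.
Maximum static friction: μ_s N = 0.34 × 741.9 = 252.3 N.
Since 96.94 N is within the 252.3 N limit, the toolbox stays put and friction is exactly 96.9 N.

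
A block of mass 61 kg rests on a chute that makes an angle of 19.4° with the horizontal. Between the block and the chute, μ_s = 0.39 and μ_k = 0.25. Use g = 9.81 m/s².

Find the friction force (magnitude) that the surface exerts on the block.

Perpendicular to the surface, N = m g cos θ = 61·9.81·cos 19.4° = 564.4 N.
Along the slope the weight component is m g sin θ = 198.8 N; friction must supply exactly this, acting up-slope.
Maximum static friction available: μ_s N = 0.39 × 564.4 = 220.1 N.
Since |198.8| ≤ 220.1 N, static friction is sufficient; f equals the required value, not μ_s N.

f ≈ 199 N (up the incline)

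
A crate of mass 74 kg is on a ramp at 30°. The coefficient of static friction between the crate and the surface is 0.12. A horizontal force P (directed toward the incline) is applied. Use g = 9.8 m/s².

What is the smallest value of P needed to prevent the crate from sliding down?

The crate tends to slide down (tan θ > μ_s), so at the point of impending slip friction acts up-slope at its limit: f = μ_s N.
Perpendicular to the incline: N = m g cos θ + P sin θ.
Along the incline: P cos θ + μ_s N = m g sin θ, i.e. P cos θ + μ_s (m g cos θ + P sin θ) = m g sin θ.
Solving, P (cos θ + μ_s sin θ) = m g (sin θ − μ_s cos θ), so P = 725×0.3961/0.926 = 310 N.

P_min ≈ 310 N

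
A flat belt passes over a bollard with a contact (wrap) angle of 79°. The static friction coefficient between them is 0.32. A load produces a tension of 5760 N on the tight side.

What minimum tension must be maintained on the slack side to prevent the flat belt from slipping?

T_min ≈ 3710 N

Capstan equation at impending slip: T_tight/T_slack = e^{μβ}.
β = 79° = 1.379 rad; e^{μβ} = e^{0.32×1.379} = 1.555.
T_slack = T_tight / e^{μβ} = 5760 / 1.555 = 3710 N.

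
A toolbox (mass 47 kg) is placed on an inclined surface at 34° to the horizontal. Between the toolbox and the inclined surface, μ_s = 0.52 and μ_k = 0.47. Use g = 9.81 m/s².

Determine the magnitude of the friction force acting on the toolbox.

The normal reaction is N = m g cos θ = 382.2 N.
For equilibrium along the incline, friction must balance the weight component: f = m g sin θ = 257.8 N up the slope.
The static-friction ceiling is μ_s N = 0.52 × 382.2 = 198.8 N.
Since |257.8| > 198.8 N, static friction cannot hold it; the toolbox slides down the incline and kinetic friction applies: f = μ_k N = 0.47 × 382.2 = 180 N.

f ≈ 180 N (up the incline)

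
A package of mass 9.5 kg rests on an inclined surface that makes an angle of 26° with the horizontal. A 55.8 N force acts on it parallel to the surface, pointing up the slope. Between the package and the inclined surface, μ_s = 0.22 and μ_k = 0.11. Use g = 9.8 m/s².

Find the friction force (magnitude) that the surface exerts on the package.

f ≈ 15 N (down the incline)

Normal force: N = m g cos θ = 9.5 × 9.8 × cos 26° = 83.68 N.
Parallel to the incline, ΣF = 0 gives f = m g sin θ − P = 40.81 − 55.8 = -14.99 N (up-slope positive).
The static-friction ceiling is μ_s N = 0.22 × 83.68 = 18.41 N.
Since |-14.99| ≤ 18.41 N, the package remains in static equilibrium and friction takes exactly the required value.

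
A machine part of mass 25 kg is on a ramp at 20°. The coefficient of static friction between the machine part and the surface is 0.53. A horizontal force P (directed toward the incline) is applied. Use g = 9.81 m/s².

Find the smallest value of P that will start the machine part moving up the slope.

At impending motion up the slope, friction acts down-slope at its limit: f = μ_s N.
Perpendicular to the incline: N = m g cos θ + P sin θ.
Along the incline: P cos θ = m g sin θ + μ_s N = m g sin θ + μ_s (m g cos θ + P sin θ).
Solving, P (cos θ − μ_s sin θ) = m g (sin θ + μ_s cos θ), so P = 25×9.81×(sin 20° + 0.53 cos 20°)/(cos 20° − 0.53 sin 20°) = 245×0.8401/0.7584 = 272 N.

P ≈ 272 N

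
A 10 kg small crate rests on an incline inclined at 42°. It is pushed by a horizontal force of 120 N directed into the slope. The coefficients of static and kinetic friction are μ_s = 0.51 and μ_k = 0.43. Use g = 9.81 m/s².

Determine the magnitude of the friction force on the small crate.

The horizontal push has a component P sin θ into the surface, so N = m g cos θ + P sin θ = 72.9 + 80.3 = 153.2 N.
Along the incline, the net driving force (taking up-slope positive) is P cos θ − m g sin θ = 89.18 − 65.64 = 23.54 N, so equilibrium requires friction f = -23.54 N (down-slope).
The limit of static friction is μ_s N = 78.13 N.
|f_req| = 23.54 ≤ 78.13 N → the small crate is in equilibrium; friction equals the required value.

f ≈ 23.5 N (down the incline)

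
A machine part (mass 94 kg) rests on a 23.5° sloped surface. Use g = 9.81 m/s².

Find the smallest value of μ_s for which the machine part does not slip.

μ_s,min ≈ 0.435

At the slip threshold m g sin θ = μ_s m g cos θ, so μ_s,min = tan θ.
μ_s,min = tan 23.5° = 0.435.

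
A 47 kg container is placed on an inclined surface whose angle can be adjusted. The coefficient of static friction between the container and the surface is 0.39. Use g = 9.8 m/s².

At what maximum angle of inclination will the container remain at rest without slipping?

At the slip threshold, m g sin θ = μ_s · m g cos θ, so tan θ = μ_s.
θ_max = arctan(0.39) = 21.3°.

θ_max ≈ 21.3°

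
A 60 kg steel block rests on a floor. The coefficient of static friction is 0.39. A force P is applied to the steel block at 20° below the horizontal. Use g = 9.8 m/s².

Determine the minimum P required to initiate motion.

P ≈ 284 N

N = m g + P sin α (the push presses the steel block into the floor).
At impending slip, P cos α = μ_s N = μ_s (m g + P sin α).
Solving: P (cos α − μ_s sin α) = μ_s m g → P = 0.39×588/(cos 20° − 0.39 sin 20°) = 229/0.8063 = 284 N.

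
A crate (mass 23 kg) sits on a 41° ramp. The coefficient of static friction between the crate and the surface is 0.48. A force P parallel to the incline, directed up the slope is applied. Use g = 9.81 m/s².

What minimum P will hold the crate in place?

P_min ≈ 66.3 N

The crate tends to slide down (tan θ > μ_s), so at the point of impending slip friction acts up-slope at its limit: f = μ_s N.
P is parallel to the surface, so N = m g cos θ = 170 N.
Along the incline: P + μ_s N = m g sin θ, so P = 148 − 0.48×170 = 66.3 N.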